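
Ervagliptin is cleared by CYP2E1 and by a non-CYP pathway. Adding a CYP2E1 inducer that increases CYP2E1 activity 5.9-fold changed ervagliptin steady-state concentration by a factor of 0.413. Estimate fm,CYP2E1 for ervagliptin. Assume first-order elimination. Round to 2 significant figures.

0.29

CL'/CL = 1 / 0.413 = 2.421
5.9·fm + (1 − fm) = 2.421
fm = (2.421 − 1) / (5.9 − 1) = 0.29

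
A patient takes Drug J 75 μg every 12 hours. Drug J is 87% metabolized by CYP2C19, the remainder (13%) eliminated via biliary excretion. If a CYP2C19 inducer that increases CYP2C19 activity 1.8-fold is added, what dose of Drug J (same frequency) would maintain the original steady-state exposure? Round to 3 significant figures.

The CYP2C19 pathway (87% of clearance) is boosted to 1.8× activity: 0.87 × 1.8 = 1.566.
The remaining 13% of clearance is unaffected.
CL_new/CL_old = 1.566 + 0.13 = 1.696.
To maintain the same steady-state level, dose must scale with clearance: new dose = 75 × 1.696 = 127 μg.

127 μg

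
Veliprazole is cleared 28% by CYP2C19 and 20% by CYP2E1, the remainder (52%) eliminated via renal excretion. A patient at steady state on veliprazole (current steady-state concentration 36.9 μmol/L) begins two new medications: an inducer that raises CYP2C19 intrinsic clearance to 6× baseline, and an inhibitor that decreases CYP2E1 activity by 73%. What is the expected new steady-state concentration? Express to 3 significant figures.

16.4 μmol/L

The CYP2C19 pathway (28% of clearance) increases to 6× activity: 0.28 × 6 = 1.68.
The CYP2E1 pathway (20% of clearance) is reduced to 0.27× activity: 0.2 × 0.27 = 0.054.
The remaining 52% of clearance is unaffected.
CL_new/CL_old = 1.68 + 0.054 + 0.52 = 2.254.
New steady-state concentration = 36.9 / 2.254 = 16.4 μmol/L (concentration scales inversely with clearance).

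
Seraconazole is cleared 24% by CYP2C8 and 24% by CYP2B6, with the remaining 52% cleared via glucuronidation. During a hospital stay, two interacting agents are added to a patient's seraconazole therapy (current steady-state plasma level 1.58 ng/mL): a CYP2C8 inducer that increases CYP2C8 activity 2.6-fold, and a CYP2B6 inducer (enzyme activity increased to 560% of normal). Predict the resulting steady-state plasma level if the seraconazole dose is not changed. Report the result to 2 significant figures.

0.64 ng/mL

CYP2C8: 0.24 × 2.6 = 0.624
CYP2B6: 0.24 × 5.6 = 1.344
Other: 0.52 (unchanged)
CL_new/CL_old = 0.624 + 1.344 + 0.52 = 2.488.
Steady-state plasma level ∝ 1/CL: new value = 1.58 / 2.488 = 0.64 ng/mL.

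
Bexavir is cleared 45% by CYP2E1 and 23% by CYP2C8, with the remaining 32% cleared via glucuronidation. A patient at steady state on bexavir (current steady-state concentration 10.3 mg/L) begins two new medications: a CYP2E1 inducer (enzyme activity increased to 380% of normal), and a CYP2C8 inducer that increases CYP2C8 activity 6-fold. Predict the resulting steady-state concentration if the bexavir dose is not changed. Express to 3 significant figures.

The CYP2E1 pathway (45% of clearance) rises to 3.8× activity: 0.45 × 3.8 = 1.71.
The CYP2C8 pathway (23% of clearance) is boosted to 6× activity: 0.23 × 6 = 1.38.
The remaining 32% of clearance is unaffected.
CL_new/CL_old = 1.71 + 1.38 + 0.32 = 3.41.
Dividing the baseline by the relative clearance: 10.3 / 3.41 = 3.02 mg/L.

3.02 mg/L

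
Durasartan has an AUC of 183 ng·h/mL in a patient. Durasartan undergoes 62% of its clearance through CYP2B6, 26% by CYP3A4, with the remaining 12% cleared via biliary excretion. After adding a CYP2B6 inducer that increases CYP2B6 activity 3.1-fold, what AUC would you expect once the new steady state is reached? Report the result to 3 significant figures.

The CYP2B6 pathway (62% of clearance) increases to 3.1× activity: 0.62 × 3.1 = 1.922.
CYP3A4 (26%) and the residual 12% are unaffected.
Relative clearance = 1.922 + 0.26 + 0.12 = 2.302.
New AUC = baseline ÷ relative clearance = 183 / 2.302 = 79.5 ng·h/mL.

79.5 ng·h/mL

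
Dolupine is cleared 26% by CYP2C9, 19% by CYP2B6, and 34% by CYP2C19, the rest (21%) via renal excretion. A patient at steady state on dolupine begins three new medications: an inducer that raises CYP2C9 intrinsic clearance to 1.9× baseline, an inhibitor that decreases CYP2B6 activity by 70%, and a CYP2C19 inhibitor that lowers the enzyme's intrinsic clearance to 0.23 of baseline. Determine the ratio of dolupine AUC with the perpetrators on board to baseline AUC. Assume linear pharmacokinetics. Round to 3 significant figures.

1.19

CYP2C9: 0.26 × 1.9 = 0.494
CYP2B6: 0.19 × 0.3 = 0.057
CYP2C19: 0.34 × 0.23 = 0.0782
Other: 0.21 (unchanged)
New clearance relative to baseline: 0.494 + 0.057 + 0.0782 + 0.21 = 0.8392.
Net AUC ratio = 1 / 0.8392 = 1.19.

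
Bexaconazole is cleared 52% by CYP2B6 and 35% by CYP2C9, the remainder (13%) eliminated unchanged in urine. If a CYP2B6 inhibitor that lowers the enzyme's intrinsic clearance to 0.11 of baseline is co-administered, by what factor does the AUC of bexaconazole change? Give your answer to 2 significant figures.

1.9

The CYP2B6 pathway (52% of clearance) is reduced to 0.11× activity: 0.52 × 0.11 = 0.0572.
CYP2C9 (35%) and the residual 13% are unaffected.
CL_new/CL_old = 0.0572 + 0.35 + 0.13 = 0.5372.
Since AUC ∝ 1/CL, the ratio is 1 / 0.5372 = 1.9.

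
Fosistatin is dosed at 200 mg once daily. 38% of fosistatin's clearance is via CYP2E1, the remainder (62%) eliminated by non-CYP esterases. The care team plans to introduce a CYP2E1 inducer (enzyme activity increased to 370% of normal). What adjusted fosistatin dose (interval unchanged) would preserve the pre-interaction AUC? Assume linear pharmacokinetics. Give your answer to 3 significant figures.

405 mg

The CYP2E1 pathway (38% of clearance) is boosted to 3.7× activity: 0.38 × 3.7 = 1.406.
Non-CYP routes (62%) are unchanged.
CL_new/CL_old = 1.406 + 0.62 = 2.026.
Exposure is unchanged when dose changes in proportion to clearance. New dose = 200 mg × 2.026 = 405 mg.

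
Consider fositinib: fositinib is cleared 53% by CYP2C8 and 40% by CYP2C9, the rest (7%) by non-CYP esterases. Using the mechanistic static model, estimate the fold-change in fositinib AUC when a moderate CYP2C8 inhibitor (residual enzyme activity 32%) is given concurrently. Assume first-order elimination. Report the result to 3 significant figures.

The CYP2C8 pathway (53% of clearance) is reduced to 0.32× activity: 0.53 × 0.32 = 0.1696.
CYP2C9 (40%) and the residual 7% are unaffected.
CL_new/CL_old = 0.1696 + 0.4 + 0.07 = 0.6396.
AUC is inversely proportional to clearance, so the fold-change is 1 / 0.6396 = 1.56.

1.56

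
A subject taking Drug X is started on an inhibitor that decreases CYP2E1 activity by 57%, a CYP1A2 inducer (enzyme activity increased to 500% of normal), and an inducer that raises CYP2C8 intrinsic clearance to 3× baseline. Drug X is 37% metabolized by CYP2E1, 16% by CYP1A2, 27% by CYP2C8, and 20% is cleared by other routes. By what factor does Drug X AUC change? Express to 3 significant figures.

The CYP2E1 pathway (37% of clearance) drops to 0.43× activity: 0.37 × 0.43 = 0.1591.
The CYP1A2 pathway (16% of clearance) increases to 5× activity: 0.16 × 5 = 0.8.
The CYP2C8 pathway (27% of clearance) rises to 3× activity: 0.27 × 3 = 0.81.
The remaining 20% of clearance is unaffected.
Relative clearance = 0.1591 + 0.8 + 0.81 + 0.2 = 1.9691.
Because AUC varies inversely with clearance, the combined effect is 1 / 1.9691 = 0.508.

0.508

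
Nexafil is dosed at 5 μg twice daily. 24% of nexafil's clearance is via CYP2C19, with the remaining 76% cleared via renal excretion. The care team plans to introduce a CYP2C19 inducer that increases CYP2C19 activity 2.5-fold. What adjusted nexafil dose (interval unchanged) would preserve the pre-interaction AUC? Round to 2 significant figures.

6.8 μg

The CYP2C19 pathway (24% of clearance) is boosted to 2.5× activity: 0.24 × 2.5 = 0.6.
Non-CYP routes (76%) are unchanged.
CL_new/CL_old = 0.6 + 0.76 = 1.36.
Exposure is unchanged when dose changes in proportion to clearance. New dose = 5 μg × 1.36 = 6.8 μg.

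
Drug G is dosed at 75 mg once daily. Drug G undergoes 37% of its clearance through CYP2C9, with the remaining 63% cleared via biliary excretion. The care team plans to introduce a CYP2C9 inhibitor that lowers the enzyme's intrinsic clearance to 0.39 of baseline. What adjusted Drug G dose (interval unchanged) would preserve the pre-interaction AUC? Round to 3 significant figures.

58.1 mg

The CYP2C9 pathway (37% of clearance) falls to 0.39× activity: 0.37 × 0.39 = 0.1443.
Non-CYP routes (63%) are unchanged.
Relative clearance = 0.1443 + 0.63 = 0.7743.
To maintain the same steady-state level, dose must scale with clearance: new dose = 75 × 0.7743 = 58.1 mg.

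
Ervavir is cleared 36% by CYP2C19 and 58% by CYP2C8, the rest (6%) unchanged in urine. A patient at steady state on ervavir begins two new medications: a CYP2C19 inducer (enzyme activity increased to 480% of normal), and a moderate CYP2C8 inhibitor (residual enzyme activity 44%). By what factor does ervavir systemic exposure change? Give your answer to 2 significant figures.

0.49

CYP2C19: 0.36 × 4.8 = 1.728
CYP2C8: 0.58 × 0.44 = 0.2552
Other: 0.06 (unchanged)
Relative clearance = 1.728 + 0.2552 + 0.06 = 2.0432.
Net systemic exposure ratio = 1 / 2.0432 = 0.49.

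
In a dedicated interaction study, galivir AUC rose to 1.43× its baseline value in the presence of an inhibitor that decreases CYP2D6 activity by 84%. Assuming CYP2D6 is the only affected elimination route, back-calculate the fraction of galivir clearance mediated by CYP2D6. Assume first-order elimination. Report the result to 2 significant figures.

0.36

Let fm be the CYP2D6 fraction. New clearance relative to baseline = fm × 0.16 + (1 − fm).
AUC ratio = 1 / (new CL fraction), so new CL fraction = 1 / 1.43 = 0.6993.
fm × 0.16 + 1 − fm = 0.6993  ⇒  fm × (0.16 − 1) = −0.3007  ⇒  fm = 0.36.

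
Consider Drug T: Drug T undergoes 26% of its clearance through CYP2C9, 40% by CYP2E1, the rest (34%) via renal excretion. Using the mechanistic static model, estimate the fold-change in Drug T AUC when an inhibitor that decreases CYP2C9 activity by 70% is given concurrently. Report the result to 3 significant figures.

The CYP2C9 pathway (26% of clearance) drops to 0.3× activity: 0.26 × 0.3 = 0.078.
CYP2E1 (40%) and the residual 34% are unaffected.
CL_new/CL_old = 0.078 + 0.4 + 0.34 = 0.818.
AUC ratio = CL_old/CL_new = 1 / 0.818 = 1.22.

1.22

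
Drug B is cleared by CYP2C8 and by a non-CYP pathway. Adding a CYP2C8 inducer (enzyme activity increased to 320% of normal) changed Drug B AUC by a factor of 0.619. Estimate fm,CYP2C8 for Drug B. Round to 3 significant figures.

Let x = fm,CYP2C8. Because AUC ∝ 1/CL, relative clearance rose to 1/0.619 = 1.616.
Only the CYP2C8 route changed, so 1.616 = x·3.2 + (1 − x), giving x = 0.280.

0.280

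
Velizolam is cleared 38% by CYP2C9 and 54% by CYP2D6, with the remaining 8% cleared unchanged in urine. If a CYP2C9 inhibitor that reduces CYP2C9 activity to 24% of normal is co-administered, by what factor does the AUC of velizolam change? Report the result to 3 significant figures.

1.41

The CYP2C9 pathway (38% of clearance) falls to 0.24× activity: 0.38 × 0.24 = 0.0912.
CYP2D6 (54%) and the residual 8% are unaffected.
CL_new/CL_old = 0.0912 + 0.54 + 0.08 = 0.7112.
Since AUC ∝ 1/CL, the ratio is 1 / 0.7112 = 1.41.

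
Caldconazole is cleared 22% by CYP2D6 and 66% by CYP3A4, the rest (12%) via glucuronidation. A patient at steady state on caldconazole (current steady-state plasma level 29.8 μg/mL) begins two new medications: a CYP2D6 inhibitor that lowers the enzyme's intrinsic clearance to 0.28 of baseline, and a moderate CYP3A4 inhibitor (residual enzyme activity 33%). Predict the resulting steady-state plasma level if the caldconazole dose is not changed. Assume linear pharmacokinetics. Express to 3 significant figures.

CYP2D6: 0.22 × 0.28 = 0.0616
CYP3A4: 0.66 × 0.33 = 0.2178
Other: 0.12 (unchanged)
New clearance relative to baseline: 0.0616 + 0.2178 + 0.12 = 0.3994.
New steady-state plasma level = 29.8 / 0.3994 = 74.6 μg/mL (concentration scales inversely with clearance).

74.6 μg/mL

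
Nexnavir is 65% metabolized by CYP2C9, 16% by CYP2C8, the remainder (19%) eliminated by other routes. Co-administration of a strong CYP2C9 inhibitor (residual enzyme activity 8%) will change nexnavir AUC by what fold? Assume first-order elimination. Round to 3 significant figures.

The CYP2C9 pathway (65% of clearance) falls to 0.08× activity: 0.65 × 0.08 = 0.052.
CYP2C8 (16%) and the residual 19% are unaffected.
CL_new/CL_old = 0.052 + 0.16 + 0.19 = 0.402.
AUC ratio = CL_old/CL_new = 1 / 0.402 = 2.49.

2.49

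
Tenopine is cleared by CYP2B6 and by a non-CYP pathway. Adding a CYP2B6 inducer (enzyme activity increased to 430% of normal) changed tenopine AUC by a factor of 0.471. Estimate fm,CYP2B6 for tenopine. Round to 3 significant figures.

0.340

Let x = fm,CYP2B6. Because AUC ∝ 1/CL, relative clearance rose to 1/0.471 = 2.123.
Only the CYP2B6 route changed, so 2.123 = x·4.3 + (1 − x), giving x = 0.340.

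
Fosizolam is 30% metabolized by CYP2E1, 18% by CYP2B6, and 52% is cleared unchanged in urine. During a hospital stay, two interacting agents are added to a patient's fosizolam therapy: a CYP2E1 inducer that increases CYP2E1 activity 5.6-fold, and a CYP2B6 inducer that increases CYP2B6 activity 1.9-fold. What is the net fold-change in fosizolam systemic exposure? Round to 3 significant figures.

CYP2E1: 0.3 × 5.6 = 1.68
CYP2B6: 0.18 × 1.9 = 0.342
Other: 0.52 (unchanged)
CL_new/CL_old = 1.68 + 0.342 + 0.52 = 2.542.
Net systemic exposure ratio = 1 / 2.542 = 0.393.

0.393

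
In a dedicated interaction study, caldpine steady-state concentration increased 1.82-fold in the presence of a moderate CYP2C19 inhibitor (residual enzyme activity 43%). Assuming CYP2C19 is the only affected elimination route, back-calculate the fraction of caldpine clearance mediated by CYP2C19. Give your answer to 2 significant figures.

0.79

Call the CYP2C19 fraction fm. After the interaction, CL_new/CL_old = fm × 0.43 + (1 − fm).
Steady-state concentration ratio = 1 / (new CL fraction), so new CL fraction = 1 / 1.82 = 0.5495.
fm × 0.43 + 1 − fm = 0.5495  ⇒  fm × (0.43 − 1) = −0.4505  ⇒  fm = 0.79.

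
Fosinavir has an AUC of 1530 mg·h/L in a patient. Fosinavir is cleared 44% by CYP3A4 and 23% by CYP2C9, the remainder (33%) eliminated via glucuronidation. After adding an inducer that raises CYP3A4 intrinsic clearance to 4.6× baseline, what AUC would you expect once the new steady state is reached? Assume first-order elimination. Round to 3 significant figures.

The CYP3A4 pathway (44% of clearance) increases to 4.6× activity: 0.44 × 4.6 = 2.024.
CYP2C9 (23%) and the residual 33% are unaffected.
CL_new/CL_old = 2.024 + 0.23 + 0.33 = 2.584.
New AUC = baseline ÷ relative clearance = 1530 / 2.584 = 592 mg·h/L.

592 mg·h/L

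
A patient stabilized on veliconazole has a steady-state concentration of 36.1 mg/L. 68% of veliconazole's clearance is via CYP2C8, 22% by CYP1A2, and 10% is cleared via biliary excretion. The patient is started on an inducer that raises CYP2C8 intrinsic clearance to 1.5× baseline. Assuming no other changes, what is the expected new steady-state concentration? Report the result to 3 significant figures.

The CYP2C8 pathway (68% of clearance) increases to 1.5× activity: 0.68 × 1.5 = 1.02.
CYP1A2 (22%) and the residual 10% are unaffected.
Relative clearance = 1.02 + 0.22 + 0.1 = 1.34.
Steady-state concentration ∝ 1/CL, so new value = 36.1 / 1.34 = 26.9 mg/L.

26.9 mg/L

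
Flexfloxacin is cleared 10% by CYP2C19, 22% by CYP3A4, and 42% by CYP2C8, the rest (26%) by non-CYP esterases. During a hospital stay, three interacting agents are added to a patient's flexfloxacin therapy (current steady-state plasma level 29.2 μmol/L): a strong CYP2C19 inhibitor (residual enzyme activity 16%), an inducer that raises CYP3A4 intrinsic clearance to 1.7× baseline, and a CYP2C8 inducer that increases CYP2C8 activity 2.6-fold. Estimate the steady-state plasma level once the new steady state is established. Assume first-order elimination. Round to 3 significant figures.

The CYP2C19 pathway (10% of clearance) is reduced to 0.16× activity: 0.1 × 0.16 = 0.016.
The CYP3A4 pathway (22% of clearance) increases to 1.7× activity: 0.22 × 1.7 = 0.374.
The CYP2C8 pathway (42% of clearance) rises to 2.6× activity: 0.42 × 2.6 = 1.092.
The remaining 26% of clearance is unaffected.
CL_new/CL_old = 0.016 + 0.374 + 1.092 + 0.26 = 1.742.
Steady-state plasma level ∝ 1/CL: new value = 29.2 / 1.742 = 16.8 μmol/L.

16.8 μmol/L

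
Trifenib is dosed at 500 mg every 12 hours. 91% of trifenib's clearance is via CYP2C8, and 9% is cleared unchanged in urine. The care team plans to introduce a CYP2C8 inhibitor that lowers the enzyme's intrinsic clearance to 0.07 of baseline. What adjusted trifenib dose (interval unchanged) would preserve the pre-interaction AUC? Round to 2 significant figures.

The CYP2C8 pathway (91% of clearance) is reduced to 0.07× activity: 0.91 × 0.07 = 0.0637.
The remaining 9% of clearance is unaffected.
Relative clearance = 0.0637 + 0.09 = 0.1537.
Css,avg = (dose rate)/CL, so holding Css fixed requires dose ∝ CL: 500 × 0.1537 = 77 mg.

77 mg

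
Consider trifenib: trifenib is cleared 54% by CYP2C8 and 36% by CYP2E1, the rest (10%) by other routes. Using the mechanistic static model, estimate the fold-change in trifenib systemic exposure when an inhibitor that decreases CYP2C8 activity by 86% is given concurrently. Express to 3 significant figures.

The CYP2C8 pathway (54% of clearance) drops to 0.14× activity: 0.54 × 0.14 = 0.0756.
CYP2E1 (36%) and the residual 10% are unaffected.
CL_new/CL_old = 0.0756 + 0.36 + 0.1 = 0.5356.
Systemic exposure ratio = CL_old/CL_new = 1 / 0.5356 = 1.87.

1.87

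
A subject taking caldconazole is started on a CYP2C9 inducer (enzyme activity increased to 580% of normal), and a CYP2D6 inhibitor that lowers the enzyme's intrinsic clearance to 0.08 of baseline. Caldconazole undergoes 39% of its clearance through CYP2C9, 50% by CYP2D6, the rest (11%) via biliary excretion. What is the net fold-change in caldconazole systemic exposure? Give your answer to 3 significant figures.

0.415

CYP2C9: 0.39 × 5.8 = 2.262
CYP2D6: 0.5 × 0.08 = 0.04
Other: 0.11 (unchanged)
New clearance relative to baseline: 2.262 + 0.04 + 0.11 = 2.412.
Net systemic exposure ratio = 1 / 2.412 = 0.415.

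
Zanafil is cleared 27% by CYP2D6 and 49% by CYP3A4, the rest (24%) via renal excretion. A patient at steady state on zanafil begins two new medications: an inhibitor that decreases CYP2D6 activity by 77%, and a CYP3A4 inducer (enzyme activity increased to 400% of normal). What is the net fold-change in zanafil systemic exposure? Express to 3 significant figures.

The CYP2D6 pathway (27% of clearance) drops to 0.23× activity: 0.27 × 0.23 = 0.0621.
The CYP3A4 pathway (49% of clearance) increases to 4× activity: 0.49 × 4 = 1.96.
The remaining 24% of clearance is unaffected.
CL_new/CL_old = 0.0621 + 1.96 + 0.24 = 2.2621.
Because systemic exposure varies inversely with clearance, the combined effect is 1 / 2.2621 = 0.442.

0.442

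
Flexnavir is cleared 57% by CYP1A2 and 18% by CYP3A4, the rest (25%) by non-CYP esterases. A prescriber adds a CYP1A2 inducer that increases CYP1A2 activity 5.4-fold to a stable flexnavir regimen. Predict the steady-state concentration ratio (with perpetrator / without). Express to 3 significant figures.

The CYP1A2 pathway (57% of clearance) is boosted to 5.4× activity: 0.57 × 5.4 = 3.078.
CYP3A4 (18%) and the residual 25% are unaffected.
CL_new/CL_old = 3.078 + 0.18 + 0.25 = 3.508.
Steady-state concentration is inversely proportional to clearance, so the fold-change is 1 / 3.508 = 0.285.

0.285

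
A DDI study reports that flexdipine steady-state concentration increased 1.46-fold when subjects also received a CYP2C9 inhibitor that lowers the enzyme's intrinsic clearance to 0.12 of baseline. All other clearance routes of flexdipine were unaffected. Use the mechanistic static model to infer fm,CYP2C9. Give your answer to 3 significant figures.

Let fm be the CYP2C9 fraction. New clearance relative to baseline = fm × 0.12 + (1 − fm).
Steady-state concentration ratio = 1 / (new CL fraction), so new CL fraction = 1 / 1.46 = 0.6849.
fm × 0.12 + 1 − fm = 0.6849  ⇒  fm × (0.12 − 1) = −0.3151  ⇒  fm = 0.358.

0.358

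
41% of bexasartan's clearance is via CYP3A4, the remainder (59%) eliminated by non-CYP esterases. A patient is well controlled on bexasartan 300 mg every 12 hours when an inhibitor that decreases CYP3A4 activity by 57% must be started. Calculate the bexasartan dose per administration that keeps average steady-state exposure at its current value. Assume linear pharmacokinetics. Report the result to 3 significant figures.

230 mg

The CYP3A4 pathway (41% of clearance) drops to 0.43× activity: 0.41 × 0.43 = 0.1763.
The remaining 59% of clearance is unaffected.
New clearance relative to baseline: 0.1763 + 0.59 = 0.7663.
Exposure is unchanged when dose changes in proportion to clearance. New dose = 300 mg × 0.7663 = 230 mg.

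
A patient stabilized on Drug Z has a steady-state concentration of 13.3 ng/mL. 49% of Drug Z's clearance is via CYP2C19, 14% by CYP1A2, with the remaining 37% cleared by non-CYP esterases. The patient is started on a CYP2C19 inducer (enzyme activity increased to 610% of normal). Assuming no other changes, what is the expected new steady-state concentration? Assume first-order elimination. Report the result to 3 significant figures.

The CYP2C19 pathway (49% of clearance) increases to 6.1× activity: 0.49 × 6.1 = 2.989.
CYP1A2 (14%) and the residual 37% are unaffected.
New clearance relative to baseline: 2.989 + 0.14 + 0.37 = 3.499.
New steady-state concentration = baseline ÷ relative clearance = 13.3 / 3.499 = 3.80 ng/mL.

3.80 ng/mL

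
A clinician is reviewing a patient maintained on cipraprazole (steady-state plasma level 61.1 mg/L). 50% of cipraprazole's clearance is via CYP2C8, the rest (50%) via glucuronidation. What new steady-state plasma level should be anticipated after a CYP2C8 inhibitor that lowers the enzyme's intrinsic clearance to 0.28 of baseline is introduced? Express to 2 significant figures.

95 mg/L

The CYP2C8 pathway (50% of clearance) is reduced to 0.28× activity: 0.5 × 0.28 = 0.14.
Non-CYP routes (50%) are unchanged.
Relative clearance = 0.14 + 0.5 = 0.64.
With dosing unchanged, steady-state plasma level scales as 1/CL: 61.1 / 0.64 = 95 mg/L.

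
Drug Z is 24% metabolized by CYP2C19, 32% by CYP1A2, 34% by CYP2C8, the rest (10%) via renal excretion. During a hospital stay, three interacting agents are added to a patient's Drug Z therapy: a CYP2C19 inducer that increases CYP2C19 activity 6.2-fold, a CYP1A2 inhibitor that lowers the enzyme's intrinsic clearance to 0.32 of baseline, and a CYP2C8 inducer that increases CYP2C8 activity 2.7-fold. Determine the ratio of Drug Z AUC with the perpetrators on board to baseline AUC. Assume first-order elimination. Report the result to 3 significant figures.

0.383

The CYP2C19 pathway (24% of clearance) rises to 6.2× activity: 0.24 × 6.2 = 1.488.
The CYP1A2 pathway (32% of clearance) is reduced to 0.32× activity: 0.32 × 0.32 = 0.1024.
The CYP2C8 pathway (34% of clearance) is boosted to 2.7× activity: 0.34 × 2.7 = 0.918.
Non-CYP routes (10%) are unchanged.
CL_new/CL_old = 1.488 + 0.1024 + 0.918 + 0.1 = 2.6084.
Because AUC varies inversely with clearance, the combined effect is 1 / 2.6084 = 0.383.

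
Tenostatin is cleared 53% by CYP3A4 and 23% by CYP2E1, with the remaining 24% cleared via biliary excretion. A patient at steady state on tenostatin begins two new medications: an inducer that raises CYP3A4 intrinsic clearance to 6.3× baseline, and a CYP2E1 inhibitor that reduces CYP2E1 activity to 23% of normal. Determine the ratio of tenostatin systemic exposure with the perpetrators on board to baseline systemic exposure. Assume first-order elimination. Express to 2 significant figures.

0.28

CYP3A4: 0.53 × 6.3 = 3.339
CYP2E1: 0.23 × 0.23 = 0.0529
Other: 0.24 (unchanged)
New clearance relative to baseline: 3.339 + 0.0529 + 0.24 = 3.6319.
Because systemic exposure varies inversely with clearance, the combined effect is 1 / 3.6319 = 0.28.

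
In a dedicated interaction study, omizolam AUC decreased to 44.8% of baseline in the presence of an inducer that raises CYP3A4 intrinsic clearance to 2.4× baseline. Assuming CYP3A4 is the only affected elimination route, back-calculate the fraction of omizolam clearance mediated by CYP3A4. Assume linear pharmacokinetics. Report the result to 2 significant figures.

CL'/CL = 1 / 0.448 = 2.232
2.4·fm + (1 − fm) = 2.232
fm = (2.232 − 1) / (2.4 − 1) = 0.88

0.88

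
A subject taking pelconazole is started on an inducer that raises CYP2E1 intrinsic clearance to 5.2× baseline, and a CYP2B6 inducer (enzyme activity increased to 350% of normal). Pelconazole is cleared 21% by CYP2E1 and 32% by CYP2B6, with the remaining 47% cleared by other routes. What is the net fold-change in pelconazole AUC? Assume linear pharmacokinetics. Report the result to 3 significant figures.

CYP2E1: 0.21 × 5.2 = 1.092
CYP2B6: 0.32 × 3.5 = 1.12
Other: 0.47 (unchanged)
CL_new/CL_old = 1.092 + 1.12 + 0.47 = 2.682.
AUC ∝ 1/CL: fold-change = 1 / 2.682 = 0.373.

0.373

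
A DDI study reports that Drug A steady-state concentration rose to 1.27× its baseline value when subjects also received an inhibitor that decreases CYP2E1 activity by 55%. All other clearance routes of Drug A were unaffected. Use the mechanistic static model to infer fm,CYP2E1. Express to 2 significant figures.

CL'/CL = 1 / 1.27 = 0.7874
0.45·fm + (1 − fm) = 0.7874
fm = (0.7874 − 1) / (0.45 − 1) = 0.39

0.39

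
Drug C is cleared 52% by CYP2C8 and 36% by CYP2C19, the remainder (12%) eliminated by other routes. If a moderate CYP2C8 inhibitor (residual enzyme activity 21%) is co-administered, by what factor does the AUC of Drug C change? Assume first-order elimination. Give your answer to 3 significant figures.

The CYP2C8 pathway (52% of clearance) drops to 0.21× activity: 0.52 × 0.21 = 0.1092.
CYP2C19 (36%) and the residual 12% are unaffected.
New clearance relative to baseline: 0.1092 + 0.36 + 0.12 = 0.5892.
Since AUC ∝ 1/CL, the ratio is 1 / 0.5892 = 1.70.

1.70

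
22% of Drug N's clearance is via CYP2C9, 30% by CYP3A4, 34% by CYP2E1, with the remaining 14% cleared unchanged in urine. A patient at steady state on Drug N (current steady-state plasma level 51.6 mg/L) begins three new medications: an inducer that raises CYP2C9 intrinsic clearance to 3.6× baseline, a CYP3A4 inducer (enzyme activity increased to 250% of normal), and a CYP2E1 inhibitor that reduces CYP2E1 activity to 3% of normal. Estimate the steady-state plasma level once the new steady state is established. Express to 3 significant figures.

CYP2C9: 0.22 × 3.6 = 0.792
CYP3A4: 0.3 × 2.5 = 0.75
CYP2E1: 0.34 × 0.03 = 0.0102
Other: 0.14 (unchanged)
Relative clearance = 0.792 + 0.75 + 0.0102 + 0.14 = 1.6922.
Dividing the baseline by the relative clearance: 51.6 / 1.6922 = 30.5 mg/L.

30.5 mg/L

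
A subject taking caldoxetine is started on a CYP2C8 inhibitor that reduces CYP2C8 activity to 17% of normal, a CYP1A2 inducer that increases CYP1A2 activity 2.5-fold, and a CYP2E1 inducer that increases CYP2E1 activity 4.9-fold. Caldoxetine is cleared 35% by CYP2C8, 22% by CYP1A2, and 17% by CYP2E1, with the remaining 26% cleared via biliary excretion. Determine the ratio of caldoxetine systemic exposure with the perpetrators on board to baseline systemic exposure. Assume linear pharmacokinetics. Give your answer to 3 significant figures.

The CYP2C8 pathway (35% of clearance) falls to 0.17× activity: 0.35 × 0.17 = 0.0595.
The CYP1A2 pathway (22% of clearance) rises to 2.5× activity: 0.22 × 2.5 = 0.55.
The CYP2E1 pathway (17% of clearance) increases to 4.9× activity: 0.17 × 4.9 = 0.833.
The remaining 26% of clearance is unaffected.
New clearance relative to baseline: 0.0595 + 0.55 + 0.833 + 0.26 = 1.7025.
Systemic exposure ∝ 1/CL: fold-change = 1 / 1.7025 = 0.587.

0.587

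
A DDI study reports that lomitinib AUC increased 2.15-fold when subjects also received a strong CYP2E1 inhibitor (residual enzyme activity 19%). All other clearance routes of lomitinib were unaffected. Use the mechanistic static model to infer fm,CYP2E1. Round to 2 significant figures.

0.66

Let fm be the CYP2E1 fraction. New clearance relative to baseline = fm × 0.19 + (1 − fm).
AUC ratio = 1 / (new CL fraction), so new CL fraction = 1 / 2.15 = 0.4651.
fm × 0.19 + 1 − fm = 0.4651  ⇒  fm × (0.19 − 1) = −0.5349  ⇒  fm = 0.66.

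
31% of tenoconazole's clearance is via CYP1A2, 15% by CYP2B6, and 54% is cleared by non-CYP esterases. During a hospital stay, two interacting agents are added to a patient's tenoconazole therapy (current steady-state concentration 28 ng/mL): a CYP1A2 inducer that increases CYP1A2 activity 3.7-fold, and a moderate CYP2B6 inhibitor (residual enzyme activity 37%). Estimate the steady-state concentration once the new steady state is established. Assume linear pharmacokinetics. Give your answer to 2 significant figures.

16 ng/mL

The CYP1A2 pathway (31% of clearance) rises to 3.7× activity: 0.31 × 3.7 = 1.147.
The CYP2B6 pathway (15% of clearance) is reduced to 0.37× activity: 0.15 × 0.37 = 0.0555.
The remaining 54% of clearance is unaffected.
Relative clearance = 1.147 + 0.0555 + 0.54 = 1.7425.
New steady-state concentration = 28 / 1.7425 = 16 ng/mL (concentration scales inversely with clearance).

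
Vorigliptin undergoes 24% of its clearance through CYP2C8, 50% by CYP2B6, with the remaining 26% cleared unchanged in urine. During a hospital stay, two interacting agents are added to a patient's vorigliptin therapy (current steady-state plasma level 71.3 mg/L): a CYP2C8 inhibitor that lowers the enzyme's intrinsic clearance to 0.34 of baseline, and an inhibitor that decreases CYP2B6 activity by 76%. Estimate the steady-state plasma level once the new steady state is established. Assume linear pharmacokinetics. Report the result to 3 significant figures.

CYP2C8: 0.24 × 0.34 = 0.0816
CYP2B6: 0.5 × 0.24 = 0.12
Other: 0.26 (unchanged)
New clearance relative to baseline: 0.0816 + 0.12 + 0.26 = 0.4616.
New steady-state plasma level = 71.3 / 0.4616 = 154 mg/L (concentration scales inversely with clearance).

154 mg/L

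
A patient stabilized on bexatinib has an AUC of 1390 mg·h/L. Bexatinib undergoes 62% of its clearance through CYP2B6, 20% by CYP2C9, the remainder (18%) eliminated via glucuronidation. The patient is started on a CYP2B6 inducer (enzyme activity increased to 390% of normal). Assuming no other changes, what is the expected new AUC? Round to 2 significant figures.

5.0 × 10² mg·h/L

CYP2B6: 0.62 × 3.9 = 2.418
CYP2C9: 0.2 (unchanged)
Other: 0.18 (unchanged)
CL_new/CL_old = 2.418 + 0.2 + 0.18 = 2.798.
New AUC = baseline ÷ relative clearance = 1390 / 2.798 = 5.0 × 10² mg·h/L.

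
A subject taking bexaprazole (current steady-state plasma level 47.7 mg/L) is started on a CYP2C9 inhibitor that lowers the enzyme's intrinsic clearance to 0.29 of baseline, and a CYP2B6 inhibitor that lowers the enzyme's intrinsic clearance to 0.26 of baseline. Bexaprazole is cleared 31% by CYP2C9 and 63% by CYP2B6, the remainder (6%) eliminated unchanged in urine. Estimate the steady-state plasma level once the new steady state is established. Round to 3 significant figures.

CYP2C9: 0.31 × 0.29 = 0.0899
CYP2B6: 0.63 × 0.26 = 0.1638
Other: 0.06 (unchanged)
CL_new/CL_old = 0.0899 + 0.1638 + 0.06 = 0.3137.
Dividing the baseline by the relative clearance: 47.7 / 0.3137 = 152 mg/L.

152 mg/L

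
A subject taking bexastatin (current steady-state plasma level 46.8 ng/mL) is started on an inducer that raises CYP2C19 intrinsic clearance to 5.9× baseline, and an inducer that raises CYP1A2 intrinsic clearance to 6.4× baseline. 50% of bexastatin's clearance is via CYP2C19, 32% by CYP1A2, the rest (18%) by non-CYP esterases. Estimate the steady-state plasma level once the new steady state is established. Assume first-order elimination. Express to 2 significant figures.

The CYP2C19 pathway (50% of clearance) rises to 5.9× activity: 0.5 × 5.9 = 2.95.
The CYP1A2 pathway (32% of clearance) increases to 6.4× activity: 0.32 × 6.4 = 2.048.
Non-CYP routes (18%) are unchanged.
Relative clearance = 2.95 + 2.048 + 0.18 = 5.178.
Dividing the baseline by the relative clearance: 46.8 / 5.178 = 9.0 ng/mL.

9.0 ng/mL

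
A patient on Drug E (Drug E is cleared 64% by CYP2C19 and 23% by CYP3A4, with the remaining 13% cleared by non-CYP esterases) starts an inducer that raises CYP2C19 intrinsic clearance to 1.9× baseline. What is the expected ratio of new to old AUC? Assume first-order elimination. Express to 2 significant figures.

The CYP2C19 pathway (64% of clearance) is boosted to 1.9× activity: 0.64 × 1.9 = 1.216.
CYP3A4 (23%) and the residual 13% are unaffected.
Relative clearance = 1.216 + 0.23 + 0.13 = 1.576.
AUC is inversely proportional to clearance, so the fold-change is 1 / 1.576 = 0.63.

0.63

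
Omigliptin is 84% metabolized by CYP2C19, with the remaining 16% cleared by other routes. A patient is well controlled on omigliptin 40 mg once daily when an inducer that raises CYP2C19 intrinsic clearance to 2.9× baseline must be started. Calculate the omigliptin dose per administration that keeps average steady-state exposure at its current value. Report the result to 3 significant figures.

104 mg

The CYP2C19 pathway (84% of clearance) increases to 2.9× activity: 0.84 × 2.9 = 2.436.
The remaining 16% of clearance is unaffected.
CL_new/CL_old = 2.436 + 0.16 = 2.596.
To maintain the same steady-state level, dose must scale with clearance: new dose = 40 × 2.596 = 104 mg.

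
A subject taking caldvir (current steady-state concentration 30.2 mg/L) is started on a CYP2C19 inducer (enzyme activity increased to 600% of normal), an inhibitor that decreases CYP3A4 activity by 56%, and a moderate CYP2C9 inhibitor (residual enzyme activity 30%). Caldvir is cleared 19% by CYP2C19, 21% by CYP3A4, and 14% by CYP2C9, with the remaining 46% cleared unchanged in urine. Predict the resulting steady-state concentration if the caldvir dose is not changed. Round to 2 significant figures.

The CYP2C19 pathway (19% of clearance) rises to 6× activity: 0.19 × 6 = 1.14.
The CYP3A4 pathway (21% of clearance) drops to 0.44× activity: 0.21 × 0.44 = 0.0924.
The CYP2C9 pathway (14% of clearance) drops to 0.3× activity: 0.14 × 0.3 = 0.042.
Non-CYP routes (46%) are unchanged.
New clearance relative to baseline: 1.14 + 0.0924 + 0.042 + 0.46 = 1.7344.
New steady-state concentration = 30.2 / 1.7344 = 17 mg/L (concentration scales inversely with clearance).

17 mg/L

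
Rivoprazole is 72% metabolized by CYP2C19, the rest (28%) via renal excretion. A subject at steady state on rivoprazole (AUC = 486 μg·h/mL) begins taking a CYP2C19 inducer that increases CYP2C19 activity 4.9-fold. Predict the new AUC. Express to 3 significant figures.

The CYP2C19 pathway (72% of clearance) increases to 4.9× activity: 0.72 × 4.9 = 3.528.
The remaining 28% of clearance is unaffected.
New clearance relative to baseline: 3.528 + 0.28 = 3.808.
New AUC = baseline ÷ relative clearance = 486 / 3.808 = 128 μg·h/mL.

128 μg·h/mL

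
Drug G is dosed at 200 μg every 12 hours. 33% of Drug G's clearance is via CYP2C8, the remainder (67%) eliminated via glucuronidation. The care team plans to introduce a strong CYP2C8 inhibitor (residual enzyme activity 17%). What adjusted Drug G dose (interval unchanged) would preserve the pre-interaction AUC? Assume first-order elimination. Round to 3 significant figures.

The CYP2C8 pathway (33% of clearance) falls to 0.17× activity: 0.33 × 0.17 = 0.0561.
The remaining 67% of clearance is unaffected.
Relative clearance = 0.0561 + 0.67 = 0.7261.
To maintain the same steady-state level, dose must scale with clearance: new dose = 200 × 0.7261 = 145 μg.

145 μg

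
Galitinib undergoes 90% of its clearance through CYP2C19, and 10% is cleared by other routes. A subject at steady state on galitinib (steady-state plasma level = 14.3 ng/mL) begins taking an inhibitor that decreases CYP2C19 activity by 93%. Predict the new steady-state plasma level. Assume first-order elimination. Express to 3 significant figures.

87.7 ng/mL

CYP2C19: 0.9 × 0.07 = 0.063
Other: 0.1 (unchanged)
New clearance relative to baseline: 0.063 + 0.1 = 0.163.
Steady-state plasma level ∝ 1/CL, so new value = 14.3 / 0.163 = 87.7 ng/mL.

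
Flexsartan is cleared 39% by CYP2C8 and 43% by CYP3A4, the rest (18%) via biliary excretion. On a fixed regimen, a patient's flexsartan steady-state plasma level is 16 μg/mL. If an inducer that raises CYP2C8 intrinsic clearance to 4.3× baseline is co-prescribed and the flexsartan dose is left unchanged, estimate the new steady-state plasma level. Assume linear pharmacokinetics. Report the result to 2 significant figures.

7.0 μg/mL

The CYP2C8 pathway (39% of clearance) rises to 4.3× activity: 0.39 × 4.3 = 1.677.
CYP3A4 (43%) and the residual 18% are unaffected.
CL_new/CL_old = 1.677 + 0.43 + 0.18 = 2.287.
Steady-state plasma level ∝ 1/CL, so new value = 16 / 2.287 = 7.0 μg/mL.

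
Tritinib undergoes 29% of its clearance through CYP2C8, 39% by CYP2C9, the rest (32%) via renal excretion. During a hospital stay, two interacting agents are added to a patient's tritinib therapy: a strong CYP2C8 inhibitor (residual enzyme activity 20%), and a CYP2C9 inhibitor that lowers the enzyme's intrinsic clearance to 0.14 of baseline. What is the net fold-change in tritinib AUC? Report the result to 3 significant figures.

2.31

The CYP2C8 pathway (29% of clearance) falls to 0.2× activity: 0.29 × 0.2 = 0.058.
The CYP2C9 pathway (39% of clearance) falls to 0.14× activity: 0.39 × 0.14 = 0.0546.
The remaining 32% of clearance is unaffected.
New clearance relative to baseline: 0.058 + 0.0546 + 0.32 = 0.4326.
Because AUC varies inversely with clearance, the combined effect is 1 / 0.4326 = 2.31.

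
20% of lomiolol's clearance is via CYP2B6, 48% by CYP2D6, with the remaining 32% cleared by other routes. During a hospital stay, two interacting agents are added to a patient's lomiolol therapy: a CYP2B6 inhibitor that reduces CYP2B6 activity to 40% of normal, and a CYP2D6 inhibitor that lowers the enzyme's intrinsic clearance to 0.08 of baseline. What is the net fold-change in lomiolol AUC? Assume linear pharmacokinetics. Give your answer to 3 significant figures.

The CYP2B6 pathway (20% of clearance) is reduced to 0.4× activity: 0.2 × 0.4 = 0.08.
The CYP2D6 pathway (48% of clearance) falls to 0.08× activity: 0.48 × 0.08 = 0.0384.
Non-CYP routes (32%) are unchanged.
New clearance relative to baseline: 0.08 + 0.0384 + 0.32 = 0.4384.
AUC ∝ 1/CL: fold-change = 1 / 0.4384 = 2.28.

2.28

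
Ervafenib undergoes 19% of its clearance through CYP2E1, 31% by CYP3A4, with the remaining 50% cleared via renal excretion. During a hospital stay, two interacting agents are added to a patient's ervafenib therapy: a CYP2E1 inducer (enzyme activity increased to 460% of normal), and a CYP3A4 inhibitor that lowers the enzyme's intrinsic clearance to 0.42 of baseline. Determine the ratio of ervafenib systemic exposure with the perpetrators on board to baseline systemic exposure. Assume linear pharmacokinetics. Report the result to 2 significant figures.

0.66

The CYP2E1 pathway (19% of clearance) increases to 4.6× activity: 0.19 × 4.6 = 0.874.
The CYP3A4 pathway (31% of clearance) is reduced to 0.42× activity: 0.31 × 0.42 = 0.1302.
Non-CYP routes (50%) are unchanged.
New clearance relative to baseline: 0.874 + 0.1302 + 0.5 = 1.5042.
Because systemic exposure varies inversely with clearance, the combined effect is 1 / 1.5042 = 0.66.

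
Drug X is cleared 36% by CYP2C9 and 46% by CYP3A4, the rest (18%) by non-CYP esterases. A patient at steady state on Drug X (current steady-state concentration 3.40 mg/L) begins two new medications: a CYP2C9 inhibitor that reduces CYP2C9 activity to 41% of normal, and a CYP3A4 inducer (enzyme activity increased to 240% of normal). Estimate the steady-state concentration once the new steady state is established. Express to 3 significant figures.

2.37 mg/L

The CYP2C9 pathway (36% of clearance) drops to 0.41× activity: 0.36 × 0.41 = 0.1476.
The CYP3A4 pathway (46% of clearance) increases to 2.4× activity: 0.46 × 2.4 = 1.104.
The remaining 18% of clearance is unaffected.
CL_new/CL_old = 0.1476 + 1.104 + 0.18 = 1.4316.
Steady-state concentration ∝ 1/CL: new value = 3.40 / 1.4316 = 2.37 mg/L.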